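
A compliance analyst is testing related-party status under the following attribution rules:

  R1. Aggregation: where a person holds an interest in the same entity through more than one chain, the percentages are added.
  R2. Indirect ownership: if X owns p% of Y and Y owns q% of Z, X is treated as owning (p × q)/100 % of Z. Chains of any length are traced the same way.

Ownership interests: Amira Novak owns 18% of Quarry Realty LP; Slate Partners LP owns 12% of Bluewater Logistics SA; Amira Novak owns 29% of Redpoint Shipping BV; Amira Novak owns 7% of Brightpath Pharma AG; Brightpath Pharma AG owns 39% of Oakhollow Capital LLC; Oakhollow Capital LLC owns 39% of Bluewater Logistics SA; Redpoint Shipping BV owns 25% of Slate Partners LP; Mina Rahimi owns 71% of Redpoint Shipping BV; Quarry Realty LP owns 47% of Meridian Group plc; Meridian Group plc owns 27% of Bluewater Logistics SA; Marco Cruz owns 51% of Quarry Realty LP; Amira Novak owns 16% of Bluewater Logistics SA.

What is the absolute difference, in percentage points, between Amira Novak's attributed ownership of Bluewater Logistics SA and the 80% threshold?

Chain via Redpoint Shipping BV → Slate Partners LP (R2): 29% × 25% × 12% = 0.87% of Bluewater Logistics SA.
Chain via Brightpath Pharma AG → Oakhollow Capital LLC (R2): 7% × 39% × 39% = 1.0647% of Bluewater Logistics SA.
Chain via Quarry Realty LP → Meridian Group plc (R2): 18% × 47% × 27% = 2.2842% of Bluewater Logistics SA.
Direct interest in Bluewater Logistics SA: 16%.
Aggregating (R1): 0.87% + 1.0647% + 2.2842% + 16% = 20.2189%.
20.2189% falls short of the 80% threshold by 59.7811 percentage points.

59.7811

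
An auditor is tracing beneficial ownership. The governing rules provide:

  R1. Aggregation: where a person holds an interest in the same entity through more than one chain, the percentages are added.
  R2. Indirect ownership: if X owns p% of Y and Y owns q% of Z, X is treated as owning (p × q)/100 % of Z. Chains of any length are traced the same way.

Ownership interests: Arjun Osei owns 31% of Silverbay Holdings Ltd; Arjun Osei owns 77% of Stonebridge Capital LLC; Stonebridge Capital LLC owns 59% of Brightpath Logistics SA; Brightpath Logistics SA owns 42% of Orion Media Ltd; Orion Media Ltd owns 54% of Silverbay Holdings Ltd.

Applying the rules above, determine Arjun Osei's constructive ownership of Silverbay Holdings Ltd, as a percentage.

Chain via Stonebridge Capital LLC → Brightpath Logistics SA → Orion Media Ltd (R2): 77% × 59% × 42% × 54% = 10.303524% of Silverbay Holdings Ltd.
Direct interest in Silverbay Holdings Ltd: 31%.
Aggregating (R1): 10.303524% + 31% = 41.303524%.

41.303524%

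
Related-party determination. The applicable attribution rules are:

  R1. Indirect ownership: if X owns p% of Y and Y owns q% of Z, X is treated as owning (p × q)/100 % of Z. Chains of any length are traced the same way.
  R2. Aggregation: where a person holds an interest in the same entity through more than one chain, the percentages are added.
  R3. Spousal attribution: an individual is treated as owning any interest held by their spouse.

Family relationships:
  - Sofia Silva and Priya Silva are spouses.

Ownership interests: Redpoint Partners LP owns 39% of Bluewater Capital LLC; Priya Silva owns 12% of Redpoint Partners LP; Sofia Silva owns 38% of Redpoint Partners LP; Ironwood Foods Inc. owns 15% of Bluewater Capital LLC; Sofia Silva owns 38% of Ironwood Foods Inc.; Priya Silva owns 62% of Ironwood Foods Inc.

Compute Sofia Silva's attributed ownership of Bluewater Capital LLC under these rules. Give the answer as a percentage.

34.5%

By spousal attribution (R3), Sofia Silva is treated as also owning Priya Silva's interest in Redpoint Partners LP, giving 38% + 12% = 50%.
By spousal attribution (R3), Sofia Silva is treated as also owning Priya Silva's interest in Ironwood Foods Inc, giving 38% + 62% = 100%.
Chain via Redpoint Partners LP (R1): 50% × 39% = 19.5% of Bluewater Capital LLC.
Chain via Ironwood Foods Inc. (R1): 100% × 15% = 15% of Bluewater Capital LLC.
Aggregating (R2): 19.5% + 15% = 34.5%.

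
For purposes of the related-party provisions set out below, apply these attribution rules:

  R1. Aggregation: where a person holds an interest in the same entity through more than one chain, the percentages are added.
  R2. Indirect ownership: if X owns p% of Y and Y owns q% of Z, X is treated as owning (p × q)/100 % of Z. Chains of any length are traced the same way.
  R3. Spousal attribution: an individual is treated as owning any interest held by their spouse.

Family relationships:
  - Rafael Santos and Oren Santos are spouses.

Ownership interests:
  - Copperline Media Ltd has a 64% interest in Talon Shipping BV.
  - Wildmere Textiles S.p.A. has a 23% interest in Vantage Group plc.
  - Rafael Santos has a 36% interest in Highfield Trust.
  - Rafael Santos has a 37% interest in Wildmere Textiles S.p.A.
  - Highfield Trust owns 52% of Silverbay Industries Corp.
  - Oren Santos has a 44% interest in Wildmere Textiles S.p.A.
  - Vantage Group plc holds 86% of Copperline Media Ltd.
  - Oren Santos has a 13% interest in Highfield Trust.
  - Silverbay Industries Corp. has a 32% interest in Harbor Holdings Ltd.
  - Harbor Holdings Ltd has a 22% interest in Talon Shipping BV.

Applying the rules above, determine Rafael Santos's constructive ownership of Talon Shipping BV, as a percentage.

By spousal attribution (R3), Rafael Santos is treated as also owning Oren Santos's interest in Highfield Trust, giving 36% + 13% = 49%.
By spousal attribution (R3), Rafael Santos is treated as also owning Oren Santos's interest in Wildmere Textiles S.p.A, giving 37% + 44% = 81%.
Chain via Highfield Trust → Silverbay Industries Corp. → Harbor Holdings Ltd (R2): 49% × 52% × 32% × 22% = 1.793792% of Talon Shipping BV.
Chain via Wildmere Textiles S.p.A. → Vantage Group plc → Copperline Media Ltd (R2): 81% × 23% × 86% × 64% = 10.253952% of Talon Shipping BV.
Aggregating (R1): 1.793792% + 10.253952% = 12.047744%.

12.047744%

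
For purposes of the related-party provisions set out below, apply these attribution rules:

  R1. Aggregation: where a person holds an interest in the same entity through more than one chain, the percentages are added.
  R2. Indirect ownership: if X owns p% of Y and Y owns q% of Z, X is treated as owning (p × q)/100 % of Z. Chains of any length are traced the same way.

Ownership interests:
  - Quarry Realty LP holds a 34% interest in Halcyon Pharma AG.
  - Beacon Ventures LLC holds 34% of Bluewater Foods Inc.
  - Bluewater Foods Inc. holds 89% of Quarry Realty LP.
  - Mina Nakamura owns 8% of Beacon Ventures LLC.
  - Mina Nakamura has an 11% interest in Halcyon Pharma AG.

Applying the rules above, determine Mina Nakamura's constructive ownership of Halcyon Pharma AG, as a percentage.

11.823072%

Chain via Beacon Ventures LLC → Bluewater Foods Inc. → Quarry Realty LP (R2): 8% × 34% × 89% × 34% = 0.823072% of Halcyon Pharma AG.
Direct interest in Halcyon Pharma AG: 11%.
Aggregating (R1): 0.823072% + 11% = 11.823072%.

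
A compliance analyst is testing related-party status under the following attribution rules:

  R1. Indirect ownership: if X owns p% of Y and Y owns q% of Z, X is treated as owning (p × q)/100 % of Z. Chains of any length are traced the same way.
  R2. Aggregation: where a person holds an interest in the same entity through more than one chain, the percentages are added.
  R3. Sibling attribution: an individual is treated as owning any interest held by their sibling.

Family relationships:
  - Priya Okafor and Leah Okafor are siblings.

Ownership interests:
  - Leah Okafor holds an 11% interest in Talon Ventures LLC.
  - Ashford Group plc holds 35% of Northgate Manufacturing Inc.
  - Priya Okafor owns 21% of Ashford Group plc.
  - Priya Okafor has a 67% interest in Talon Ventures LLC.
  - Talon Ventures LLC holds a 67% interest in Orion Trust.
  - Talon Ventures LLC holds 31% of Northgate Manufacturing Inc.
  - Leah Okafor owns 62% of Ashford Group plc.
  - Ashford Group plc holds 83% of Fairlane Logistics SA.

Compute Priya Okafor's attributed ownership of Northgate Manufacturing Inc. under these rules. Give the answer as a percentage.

53.23%

By sibling attribution (R3), Priya Okafor is treated as also owning Leah Okafor's interest in Ashford Group plc, giving 21% + 62% = 83%.
By sibling attribution (R3), Priya Okafor is treated as also owning Leah Okafor's interest in Talon Ventures LLC, giving 67% + 11% = 78%.
Chain via Ashford Group plc (R1): 83% × 35% = 29.05% of Northgate Manufacturing Inc.
Chain via Talon Ventures LLC (R1): 78% × 31% = 24.18% of Northgate Manufacturing Inc.
Aggregating (R2): 29.05% + 24.18% = 53.23%.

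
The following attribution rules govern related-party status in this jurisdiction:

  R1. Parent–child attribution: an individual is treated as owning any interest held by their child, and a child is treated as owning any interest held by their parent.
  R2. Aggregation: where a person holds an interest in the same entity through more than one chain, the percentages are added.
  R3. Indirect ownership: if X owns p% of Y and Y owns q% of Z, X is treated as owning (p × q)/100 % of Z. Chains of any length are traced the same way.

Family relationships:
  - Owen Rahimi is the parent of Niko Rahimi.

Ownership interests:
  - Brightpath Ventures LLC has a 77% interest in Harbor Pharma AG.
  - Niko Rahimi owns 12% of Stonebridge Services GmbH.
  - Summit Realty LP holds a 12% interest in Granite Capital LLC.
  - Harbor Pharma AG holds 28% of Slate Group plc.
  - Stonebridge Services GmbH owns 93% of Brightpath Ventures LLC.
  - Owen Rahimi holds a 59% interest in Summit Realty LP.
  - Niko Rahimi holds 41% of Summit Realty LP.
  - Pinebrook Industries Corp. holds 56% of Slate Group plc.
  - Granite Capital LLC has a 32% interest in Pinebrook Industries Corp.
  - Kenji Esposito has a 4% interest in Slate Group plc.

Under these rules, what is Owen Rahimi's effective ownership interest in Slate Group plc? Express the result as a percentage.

By parent–child attribution (R1), Owen Rahimi is treated as also owning Niko Rahimi's interest in Summit Realty LP, giving 59% + 41% = 100%.
By parent–child attribution (R1), Owen Rahimi is treated as owning Niko Rahimi's 12% interest in Stonebridge Services GmbH.
Chain via Summit Realty LP → Granite Capital LLC → Pinebrook Industries Corp. (R3): 100% × 12% × 32% × 56% = 2.1504% of Slate Group plc.
Chain via Stonebridge Services GmbH → Brightpath Ventures LLC → Harbor Pharma AG (R3): 12% × 93% × 77% × 28% = 2.406096% of Slate Group plc.
Aggregating (R2): 2.1504% + 2.406096% = 4.556496%.

4.556496%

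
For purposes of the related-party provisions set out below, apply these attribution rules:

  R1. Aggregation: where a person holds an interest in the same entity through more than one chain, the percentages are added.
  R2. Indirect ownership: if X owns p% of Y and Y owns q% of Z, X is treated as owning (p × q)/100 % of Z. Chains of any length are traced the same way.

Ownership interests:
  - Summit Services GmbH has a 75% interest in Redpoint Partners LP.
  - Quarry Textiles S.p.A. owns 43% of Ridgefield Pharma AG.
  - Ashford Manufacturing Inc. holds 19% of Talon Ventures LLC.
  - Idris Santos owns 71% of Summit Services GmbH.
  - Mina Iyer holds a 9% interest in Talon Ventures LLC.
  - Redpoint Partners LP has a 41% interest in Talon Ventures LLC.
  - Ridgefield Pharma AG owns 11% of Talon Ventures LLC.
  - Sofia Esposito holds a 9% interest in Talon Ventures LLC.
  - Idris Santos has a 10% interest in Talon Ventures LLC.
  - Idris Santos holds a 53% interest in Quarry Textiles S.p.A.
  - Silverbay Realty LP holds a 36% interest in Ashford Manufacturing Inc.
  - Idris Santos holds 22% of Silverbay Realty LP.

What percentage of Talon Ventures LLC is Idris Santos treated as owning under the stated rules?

Chain via Quarry Textiles S.p.A. → Ridgefield Pharma AG (R2): 53% × 43% × 11% = 2.5069% of Talon Ventures LLC.
Chain via Silverbay Realty LP → Ashford Manufacturing Inc. (R2): 22% × 36% × 19% = 1.5048% of Talon Ventures LLC.
Chain via Summit Services GmbH → Redpoint Partners LP (R2): 71% × 75% × 41% = 21.8325% of Talon Ventures LLC.
Direct interest in Talon Ventures LLC: 10%.
Aggregating (R1): 2.5069% + 1.5048% + 21.8325% + 10% = 35.8442%.

35.8442%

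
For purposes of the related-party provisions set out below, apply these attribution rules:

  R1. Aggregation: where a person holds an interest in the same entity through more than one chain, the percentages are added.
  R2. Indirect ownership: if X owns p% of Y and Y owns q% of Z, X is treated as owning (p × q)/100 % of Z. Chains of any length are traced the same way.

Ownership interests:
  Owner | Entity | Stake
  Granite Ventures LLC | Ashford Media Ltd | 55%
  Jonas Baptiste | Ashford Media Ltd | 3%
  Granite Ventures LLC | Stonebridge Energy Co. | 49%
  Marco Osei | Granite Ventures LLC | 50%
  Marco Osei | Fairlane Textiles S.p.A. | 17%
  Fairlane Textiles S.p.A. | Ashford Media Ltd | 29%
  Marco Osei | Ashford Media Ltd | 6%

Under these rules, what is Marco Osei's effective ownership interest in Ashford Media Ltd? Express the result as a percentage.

38.43%

Chain via Granite Ventures LLC (R2): 50% × 55% = 27.5% of Ashford Media Ltd.
Chain via Fairlane Textiles S.p.A. (R2): 17% × 29% = 4.93% of Ashford Media Ltd.
Direct interest in Ashford Media Ltd: 6%.
Aggregating (R1): 27.5% + 4.93% + 6% = 38.43%.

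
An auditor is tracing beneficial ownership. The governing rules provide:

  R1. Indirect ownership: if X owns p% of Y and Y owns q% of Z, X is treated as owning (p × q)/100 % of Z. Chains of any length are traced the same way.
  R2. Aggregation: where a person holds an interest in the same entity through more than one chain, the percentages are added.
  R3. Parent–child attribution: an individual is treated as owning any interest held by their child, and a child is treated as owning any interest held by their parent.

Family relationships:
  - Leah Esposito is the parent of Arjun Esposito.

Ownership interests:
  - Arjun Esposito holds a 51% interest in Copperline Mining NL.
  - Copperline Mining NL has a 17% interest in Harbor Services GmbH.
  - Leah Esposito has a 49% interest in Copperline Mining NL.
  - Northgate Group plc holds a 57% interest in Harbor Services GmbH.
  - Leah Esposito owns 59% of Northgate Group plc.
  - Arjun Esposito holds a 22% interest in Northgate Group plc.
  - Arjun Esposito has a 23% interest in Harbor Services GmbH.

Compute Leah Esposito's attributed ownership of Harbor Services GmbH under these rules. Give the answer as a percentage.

By parent–child attribution (R3), Leah Esposito is treated as also owning Arjun Esposito's interest in Northgate Group plc, giving 59% + 22% = 81%.
By parent–child attribution (R3), Leah Esposito is treated as also owning Arjun Esposito's interest in Copperline Mining NL, giving 49% + 51% = 100%.
By parent–child attribution (R3), Leah Esposito is treated as owning Arjun Esposito's 23% interest in Harbor Services GmbH.
Chain via Northgate Group plc (R1): 81% × 57% = 46.17% of Harbor Services GmbH.
Chain via Copperline Mining NL (R1): 100% × 17% = 17% of Harbor Services GmbH.
Direct interest in Harbor Services GmbH: 23%.
Aggregating (R2): 46.17% + 17% + 23% = 86.17%.

86.17%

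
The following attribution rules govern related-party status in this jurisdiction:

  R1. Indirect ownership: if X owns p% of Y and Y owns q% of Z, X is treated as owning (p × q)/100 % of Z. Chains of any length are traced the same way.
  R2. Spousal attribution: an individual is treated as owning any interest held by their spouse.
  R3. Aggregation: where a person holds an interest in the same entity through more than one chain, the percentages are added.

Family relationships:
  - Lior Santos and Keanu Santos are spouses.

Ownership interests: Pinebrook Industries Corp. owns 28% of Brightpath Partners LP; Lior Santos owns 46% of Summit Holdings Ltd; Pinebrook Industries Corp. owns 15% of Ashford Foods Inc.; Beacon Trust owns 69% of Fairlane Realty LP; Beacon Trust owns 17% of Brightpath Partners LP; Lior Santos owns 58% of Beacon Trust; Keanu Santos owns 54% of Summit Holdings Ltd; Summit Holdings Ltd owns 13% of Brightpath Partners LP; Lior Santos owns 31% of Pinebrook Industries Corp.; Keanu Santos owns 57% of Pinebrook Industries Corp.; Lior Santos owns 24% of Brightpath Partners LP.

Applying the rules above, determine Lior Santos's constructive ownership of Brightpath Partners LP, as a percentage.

By spousal attribution (R2), Lior Santos is treated as also owning Keanu Santos's interest in Pinebrook Industries Corp, giving 31% + 57% = 88%.
By spousal attribution (R2), Lior Santos is treated as also owning Keanu Santos's interest in Summit Holdings Ltd, giving 46% + 54% = 100%.
Chain via Pinebrook Industries Corp. (R1): 88% × 28% = 24.64% of Brightpath Partners LP.
Chain via Beacon Trust (R1): 58% × 17% = 9.86% of Brightpath Partners LP.
Chain via Summit Holdings Ltd (R1): 100% × 13% = 13% of Brightpath Partners LP.
Direct interest in Brightpath Partners LP: 24%.
Aggregating (R3): 24.64% + 9.86% + 13% + 24% = 71.5%.

71.5%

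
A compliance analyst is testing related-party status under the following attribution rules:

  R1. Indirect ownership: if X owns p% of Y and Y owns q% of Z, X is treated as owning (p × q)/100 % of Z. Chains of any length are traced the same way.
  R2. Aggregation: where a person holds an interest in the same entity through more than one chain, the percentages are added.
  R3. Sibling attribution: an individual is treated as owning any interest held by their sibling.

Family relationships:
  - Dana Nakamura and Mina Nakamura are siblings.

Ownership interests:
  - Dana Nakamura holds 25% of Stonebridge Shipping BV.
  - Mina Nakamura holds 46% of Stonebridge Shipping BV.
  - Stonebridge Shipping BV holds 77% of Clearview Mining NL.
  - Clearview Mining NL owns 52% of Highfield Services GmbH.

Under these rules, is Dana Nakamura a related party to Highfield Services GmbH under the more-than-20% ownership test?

By sibling attribution (R3), Dana Nakamura is treated as also owning Mina Nakamura's interest in Stonebridge Shipping BV, giving 25% + 46% = 71%.
Chain via Stonebridge Shipping BV → Clearview Mining NL (R1): 71% × 77% × 52% = 28.4284% of Highfield Services GmbH.
28.4284% exceeds the 20% threshold, so Dana is a related party to Highfield Services GmbH.

Yes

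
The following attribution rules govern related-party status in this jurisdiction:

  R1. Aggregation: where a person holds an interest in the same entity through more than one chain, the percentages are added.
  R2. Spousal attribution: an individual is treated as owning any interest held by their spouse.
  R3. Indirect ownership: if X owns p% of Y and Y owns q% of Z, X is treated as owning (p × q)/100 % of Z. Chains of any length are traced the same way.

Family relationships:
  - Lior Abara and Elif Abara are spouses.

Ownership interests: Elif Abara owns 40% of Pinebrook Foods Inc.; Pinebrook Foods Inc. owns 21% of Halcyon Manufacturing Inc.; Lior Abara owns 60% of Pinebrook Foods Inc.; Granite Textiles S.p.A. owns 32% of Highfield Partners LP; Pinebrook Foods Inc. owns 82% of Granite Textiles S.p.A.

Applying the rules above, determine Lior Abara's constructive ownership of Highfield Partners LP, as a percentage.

26.24%

By spousal attribution (R2), Lior Abara is treated as also owning Elif Abara's interest in Pinebrook Foods Inc, giving 60% + 40% = 100%.
Chain via Pinebrook Foods Inc. → Granite Textiles S.p.A. (R3): 100% × 82% × 32% = 26.24% of Highfield Partners LP.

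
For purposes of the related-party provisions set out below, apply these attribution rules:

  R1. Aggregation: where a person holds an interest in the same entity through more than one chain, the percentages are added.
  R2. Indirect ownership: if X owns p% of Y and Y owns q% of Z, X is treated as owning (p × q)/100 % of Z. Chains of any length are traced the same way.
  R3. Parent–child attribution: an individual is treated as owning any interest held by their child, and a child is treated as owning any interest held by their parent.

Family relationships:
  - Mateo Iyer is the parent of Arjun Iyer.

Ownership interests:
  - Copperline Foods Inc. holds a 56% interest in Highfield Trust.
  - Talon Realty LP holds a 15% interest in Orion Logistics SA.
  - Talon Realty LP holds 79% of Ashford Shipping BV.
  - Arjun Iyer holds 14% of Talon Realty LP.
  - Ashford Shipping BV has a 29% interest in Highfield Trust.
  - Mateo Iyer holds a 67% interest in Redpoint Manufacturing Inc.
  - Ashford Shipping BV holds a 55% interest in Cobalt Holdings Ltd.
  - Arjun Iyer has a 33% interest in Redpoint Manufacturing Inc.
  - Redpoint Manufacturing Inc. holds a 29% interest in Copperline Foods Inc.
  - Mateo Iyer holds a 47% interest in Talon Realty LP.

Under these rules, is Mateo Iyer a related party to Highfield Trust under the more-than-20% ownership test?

Yes

By parent–child attribution (R3), Mateo Iyer is treated as also owning Arjun Iyer's interest in Talon Realty LP, giving 47% + 14% = 61%.
By parent–child attribution (R3), Mateo Iyer is treated as also owning Arjun Iyer's interest in Redpoint Manufacturing Inc, giving 67% + 33% = 100%.
Chain via Talon Realty LP → Ashford Shipping BV (R2): 61% × 79% × 29% = 13.9751% of Highfield Trust.
Chain via Redpoint Manufacturing Inc. → Copperline Foods Inc. (R2): 100% × 29% × 56% = 16.24% of Highfield Trust.
Aggregating (R1): 13.9751% + 16.24% = 30.2151%.
30.2151% exceeds the 20% threshold, so Mateo is a related party to Highfield Trust.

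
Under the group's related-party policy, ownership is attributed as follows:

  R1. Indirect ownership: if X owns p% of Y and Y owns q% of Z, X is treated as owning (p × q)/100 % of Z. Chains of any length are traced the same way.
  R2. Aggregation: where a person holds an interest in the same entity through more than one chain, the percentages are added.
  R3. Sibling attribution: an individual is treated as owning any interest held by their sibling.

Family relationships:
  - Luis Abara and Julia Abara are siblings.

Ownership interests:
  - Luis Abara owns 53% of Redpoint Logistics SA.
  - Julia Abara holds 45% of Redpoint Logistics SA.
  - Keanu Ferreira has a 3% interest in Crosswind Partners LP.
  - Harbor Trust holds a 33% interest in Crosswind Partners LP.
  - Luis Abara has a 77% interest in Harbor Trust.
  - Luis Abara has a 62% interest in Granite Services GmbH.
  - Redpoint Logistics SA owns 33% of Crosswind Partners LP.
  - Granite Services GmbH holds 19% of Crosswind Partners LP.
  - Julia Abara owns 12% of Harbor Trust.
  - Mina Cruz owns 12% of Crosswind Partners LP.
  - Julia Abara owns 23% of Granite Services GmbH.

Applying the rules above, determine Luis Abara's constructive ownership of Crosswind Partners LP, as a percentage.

By sibling attribution (R3), Luis Abara is treated as also owning Julia Abara's interest in Redpoint Logistics SA, giving 53% + 45% = 98%.
By sibling attribution (R3), Luis Abara is treated as also owning Julia Abara's interest in Granite Services GmbH, giving 62% + 23% = 85%.
By sibling attribution (R3), Luis Abara is treated as also owning Julia Abara's interest in Harbor Trust, giving 77% + 12% = 89%.
Chain via Redpoint Logistics SA (R1): 98% × 33% = 32.34% of Crosswind Partners LP.
Chain via Granite Services GmbH (R1): 85% × 19% = 16.15% of Crosswind Partners LP.
Chain via Harbor Trust (R1): 89% × 33% = 29.37% of Crosswind Partners LP.
Aggregating (R2): 32.34% + 16.15% + 29.37% = 77.86%.

77.86%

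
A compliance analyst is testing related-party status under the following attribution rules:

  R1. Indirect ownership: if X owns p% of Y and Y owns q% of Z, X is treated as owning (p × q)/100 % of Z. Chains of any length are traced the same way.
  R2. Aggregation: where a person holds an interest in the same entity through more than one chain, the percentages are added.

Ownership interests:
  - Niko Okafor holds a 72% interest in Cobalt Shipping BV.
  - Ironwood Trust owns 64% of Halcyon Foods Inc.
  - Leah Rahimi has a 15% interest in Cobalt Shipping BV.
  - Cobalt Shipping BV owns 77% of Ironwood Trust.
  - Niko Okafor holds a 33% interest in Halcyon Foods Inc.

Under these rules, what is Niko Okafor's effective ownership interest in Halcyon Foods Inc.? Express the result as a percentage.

Chain via Cobalt Shipping BV → Ironwood Trust (R1): 72% × 77% × 64% = 35.4816% of Halcyon Foods Inc.
Direct interest in Halcyon Foods Inc: 33%.
Aggregating (R2): 35.4816% + 33% = 68.4816%.

68.4816%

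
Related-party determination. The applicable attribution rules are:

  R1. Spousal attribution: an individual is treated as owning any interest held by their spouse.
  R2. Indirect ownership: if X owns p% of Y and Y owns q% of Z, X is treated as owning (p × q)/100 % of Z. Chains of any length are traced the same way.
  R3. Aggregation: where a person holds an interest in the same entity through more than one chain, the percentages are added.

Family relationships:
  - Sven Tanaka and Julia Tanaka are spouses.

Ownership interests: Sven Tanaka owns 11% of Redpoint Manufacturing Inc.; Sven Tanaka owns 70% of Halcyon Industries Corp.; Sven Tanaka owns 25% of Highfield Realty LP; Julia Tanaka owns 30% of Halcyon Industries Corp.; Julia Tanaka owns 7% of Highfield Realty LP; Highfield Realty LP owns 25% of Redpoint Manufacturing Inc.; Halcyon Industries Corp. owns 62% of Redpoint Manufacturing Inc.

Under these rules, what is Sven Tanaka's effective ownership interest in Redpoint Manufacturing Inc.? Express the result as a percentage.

81%

By spousal attribution (R1), Sven Tanaka is treated as also owning Julia Tanaka's interest in Halcyon Industries Corp, giving 70% + 30% = 100%.
By spousal attribution (R1), Sven Tanaka is treated as also owning Julia Tanaka's interest in Highfield Realty LP, giving 25% + 7% = 32%.
Chain via Halcyon Industries Corp. (R2): 100% × 62% = 62% of Redpoint Manufacturing Inc.
Chain via Highfield Realty LP (R2): 32% × 25% = 8% of Redpoint Manufacturing Inc.
Direct interest in Redpoint Manufacturing Inc: 11%.
Aggregating (R3): 62% + 8% + 11% = 81%.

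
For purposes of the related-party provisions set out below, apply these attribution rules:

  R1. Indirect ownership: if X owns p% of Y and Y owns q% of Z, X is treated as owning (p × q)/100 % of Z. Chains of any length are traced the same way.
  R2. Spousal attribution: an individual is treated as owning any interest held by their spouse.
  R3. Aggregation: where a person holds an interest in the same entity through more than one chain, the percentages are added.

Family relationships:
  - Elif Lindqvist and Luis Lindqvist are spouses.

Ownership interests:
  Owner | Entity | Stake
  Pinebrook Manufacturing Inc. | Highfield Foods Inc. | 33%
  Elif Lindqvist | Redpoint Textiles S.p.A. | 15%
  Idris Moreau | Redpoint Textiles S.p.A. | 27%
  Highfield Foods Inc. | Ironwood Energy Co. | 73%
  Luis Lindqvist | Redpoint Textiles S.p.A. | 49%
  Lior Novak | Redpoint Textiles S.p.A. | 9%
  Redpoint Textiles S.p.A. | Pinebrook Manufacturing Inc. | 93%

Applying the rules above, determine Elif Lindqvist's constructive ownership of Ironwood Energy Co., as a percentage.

By spousal attribution (R2), Elif Lindqvist is treated as also owning Luis Lindqvist's interest in Redpoint Textiles S.p.A, giving 15% + 49% = 64%.
Chain via Redpoint Textiles S.p.A. → Pinebrook Manufacturing Inc. → Highfield Foods Inc. (R1): 64% × 93% × 33% × 73% = 14.338368% of Ironwood Energy Co.

14.338368%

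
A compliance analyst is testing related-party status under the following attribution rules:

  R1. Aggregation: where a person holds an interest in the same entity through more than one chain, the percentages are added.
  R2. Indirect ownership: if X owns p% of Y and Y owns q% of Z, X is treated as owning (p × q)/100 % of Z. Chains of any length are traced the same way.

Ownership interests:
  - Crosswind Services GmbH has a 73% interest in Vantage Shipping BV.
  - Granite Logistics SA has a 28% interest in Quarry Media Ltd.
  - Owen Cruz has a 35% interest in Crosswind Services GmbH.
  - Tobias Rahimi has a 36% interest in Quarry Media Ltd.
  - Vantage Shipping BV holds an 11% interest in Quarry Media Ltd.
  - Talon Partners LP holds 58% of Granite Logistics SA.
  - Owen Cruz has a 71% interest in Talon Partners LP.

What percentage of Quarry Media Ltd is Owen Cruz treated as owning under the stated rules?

Chain via Talon Partners LP → Granite Logistics SA (R2): 71% × 58% × 28% = 11.5304% of Quarry Media Ltd.
Chain via Crosswind Services GmbH → Vantage Shipping BV (R2): 35% × 73% × 11% = 2.8105% of Quarry Media Ltd.
Aggregating (R1): 11.5304% + 2.8105% = 14.3409%.

14.3409%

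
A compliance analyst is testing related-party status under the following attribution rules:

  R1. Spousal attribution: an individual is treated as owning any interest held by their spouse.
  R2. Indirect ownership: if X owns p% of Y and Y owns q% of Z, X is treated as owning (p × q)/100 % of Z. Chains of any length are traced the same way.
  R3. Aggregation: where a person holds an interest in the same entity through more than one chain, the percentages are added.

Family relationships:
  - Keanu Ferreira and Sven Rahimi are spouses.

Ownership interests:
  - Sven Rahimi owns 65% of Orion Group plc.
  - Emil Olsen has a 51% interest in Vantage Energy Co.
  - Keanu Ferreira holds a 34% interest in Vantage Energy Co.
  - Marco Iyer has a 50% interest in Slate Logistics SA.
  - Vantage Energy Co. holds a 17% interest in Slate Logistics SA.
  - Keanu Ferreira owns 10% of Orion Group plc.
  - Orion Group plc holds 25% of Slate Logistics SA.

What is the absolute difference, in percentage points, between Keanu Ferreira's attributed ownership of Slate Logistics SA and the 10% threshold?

14.53

By spousal attribution (R1), Keanu Ferreira is treated as also owning Sven Rahimi's interest in Orion Group plc, giving 10% + 65% = 75%.
Chain via Orion Group plc (R2): 75% × 25% = 18.75% of Slate Logistics SA.
Chain via Vantage Energy Co. (R2): 34% × 17% = 5.78% of Slate Logistics SA.
Aggregating (R3): 18.75% + 5.78% = 24.53%.
24.53% exceeds the 10% threshold by 14.53 percentage points.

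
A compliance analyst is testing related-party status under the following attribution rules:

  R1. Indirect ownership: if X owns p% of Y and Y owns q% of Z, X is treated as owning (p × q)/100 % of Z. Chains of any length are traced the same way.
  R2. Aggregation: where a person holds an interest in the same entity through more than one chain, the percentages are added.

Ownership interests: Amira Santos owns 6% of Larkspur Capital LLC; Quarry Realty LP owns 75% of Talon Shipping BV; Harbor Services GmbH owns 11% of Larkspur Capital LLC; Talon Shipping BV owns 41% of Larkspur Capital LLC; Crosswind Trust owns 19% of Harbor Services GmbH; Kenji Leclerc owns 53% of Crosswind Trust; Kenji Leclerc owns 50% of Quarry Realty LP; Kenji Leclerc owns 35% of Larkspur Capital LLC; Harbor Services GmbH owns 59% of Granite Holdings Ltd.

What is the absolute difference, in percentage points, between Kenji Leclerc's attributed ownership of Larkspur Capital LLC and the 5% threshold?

46.4827

Chain via Quarry Realty LP → Talon Shipping BV (R1): 50% × 75% × 41% = 15.375% of Larkspur Capital LLC.
Chain via Crosswind Trust → Harbor Services GmbH (R1): 53% × 19% × 11% = 1.1077% of Larkspur Capital LLC.
Direct interest in Larkspur Capital LLC: 35%.
Aggregating (R2): 15.375% + 1.1077% + 35% = 51.4827%.
51.4827% exceeds the 5% threshold by 46.4827 percentage points.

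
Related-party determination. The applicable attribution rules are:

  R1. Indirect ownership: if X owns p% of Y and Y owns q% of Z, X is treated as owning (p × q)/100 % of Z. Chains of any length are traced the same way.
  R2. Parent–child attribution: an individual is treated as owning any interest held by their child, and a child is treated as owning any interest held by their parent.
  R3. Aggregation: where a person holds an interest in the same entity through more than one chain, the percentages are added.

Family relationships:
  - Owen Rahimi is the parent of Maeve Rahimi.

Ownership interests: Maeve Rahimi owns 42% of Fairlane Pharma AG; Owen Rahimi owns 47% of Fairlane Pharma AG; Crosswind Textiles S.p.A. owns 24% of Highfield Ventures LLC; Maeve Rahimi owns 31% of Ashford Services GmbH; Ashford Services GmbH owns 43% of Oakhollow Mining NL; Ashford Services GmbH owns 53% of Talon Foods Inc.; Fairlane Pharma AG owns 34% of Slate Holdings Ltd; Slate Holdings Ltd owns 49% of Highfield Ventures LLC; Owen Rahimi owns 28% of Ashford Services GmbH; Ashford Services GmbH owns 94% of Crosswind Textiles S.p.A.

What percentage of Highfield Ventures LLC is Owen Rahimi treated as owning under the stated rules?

28.1378%

By parent–child attribution (R2), Owen Rahimi is treated as also owning Maeve Rahimi's interest in Ashford Services GmbH, giving 28% + 31% = 59%.
By parent–child attribution (R2), Owen Rahimi is treated as also owning Maeve Rahimi's interest in Fairlane Pharma AG, giving 47% + 42% = 89%.
Chain via Ashford Services GmbH → Crosswind Textiles S.p.A. (R1): 59% × 94% × 24% = 13.3104% of Highfield Ventures LLC.
Chain via Fairlane Pharma AG → Slate Holdings Ltd (R1): 89% × 34% × 49% = 14.8274% of Highfield Ventures LLC.
Aggregating (R3): 13.3104% + 14.8274% = 28.1378%.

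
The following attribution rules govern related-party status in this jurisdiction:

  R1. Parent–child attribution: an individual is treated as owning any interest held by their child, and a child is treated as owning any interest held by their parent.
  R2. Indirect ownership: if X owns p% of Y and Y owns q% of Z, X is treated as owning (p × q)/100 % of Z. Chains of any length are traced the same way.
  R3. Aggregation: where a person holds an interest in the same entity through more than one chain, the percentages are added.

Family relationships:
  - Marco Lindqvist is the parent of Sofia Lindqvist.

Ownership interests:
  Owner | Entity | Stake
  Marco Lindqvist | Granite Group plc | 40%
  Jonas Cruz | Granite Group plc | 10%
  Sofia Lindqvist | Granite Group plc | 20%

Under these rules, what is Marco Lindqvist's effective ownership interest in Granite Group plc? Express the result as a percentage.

By parent–child attribution (R1), Marco Lindqvist is treated as also owning Sofia Lindqvist's interest in Granite Group plc, giving 40% + 20% = 60%.
Direct interest in Granite Group plc: 60%.

60%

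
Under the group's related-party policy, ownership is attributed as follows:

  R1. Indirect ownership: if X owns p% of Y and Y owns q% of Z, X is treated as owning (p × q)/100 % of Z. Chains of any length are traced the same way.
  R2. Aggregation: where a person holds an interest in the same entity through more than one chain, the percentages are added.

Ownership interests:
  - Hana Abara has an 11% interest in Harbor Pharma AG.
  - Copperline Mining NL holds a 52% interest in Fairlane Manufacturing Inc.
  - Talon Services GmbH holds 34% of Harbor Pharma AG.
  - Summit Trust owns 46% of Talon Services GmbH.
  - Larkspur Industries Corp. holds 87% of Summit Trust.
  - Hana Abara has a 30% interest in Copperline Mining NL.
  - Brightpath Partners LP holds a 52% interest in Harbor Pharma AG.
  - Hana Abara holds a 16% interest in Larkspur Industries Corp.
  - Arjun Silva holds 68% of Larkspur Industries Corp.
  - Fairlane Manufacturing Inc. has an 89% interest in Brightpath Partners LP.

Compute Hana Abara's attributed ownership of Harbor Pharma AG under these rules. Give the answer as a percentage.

20.396768%

Chain via Larkspur Industries Corp. → Summit Trust → Talon Services GmbH (R1): 16% × 87% × 46% × 34% = 2.177088% of Harbor Pharma AG.
Chain via Copperline Mining NL → Fairlane Manufacturing Inc. → Brightpath Partners LP (R1): 30% × 52% × 89% × 52% = 7.21968% of Harbor Pharma AG.
Direct interest in Harbor Pharma AG: 11%.
Aggregating (R2): 2.177088% + 7.21968% + 11% = 20.396768%.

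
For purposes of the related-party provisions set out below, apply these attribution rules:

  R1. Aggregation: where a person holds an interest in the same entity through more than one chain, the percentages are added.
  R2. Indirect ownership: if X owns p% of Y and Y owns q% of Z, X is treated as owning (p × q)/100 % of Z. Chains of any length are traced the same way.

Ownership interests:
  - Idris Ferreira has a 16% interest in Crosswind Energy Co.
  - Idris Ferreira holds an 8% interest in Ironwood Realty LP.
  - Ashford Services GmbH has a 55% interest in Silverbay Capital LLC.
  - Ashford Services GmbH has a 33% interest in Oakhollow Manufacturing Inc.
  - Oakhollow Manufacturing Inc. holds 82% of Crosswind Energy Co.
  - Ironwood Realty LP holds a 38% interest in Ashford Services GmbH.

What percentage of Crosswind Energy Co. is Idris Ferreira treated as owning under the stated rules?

Chain via Ironwood Realty LP → Ashford Services GmbH → Oakhollow Manufacturing Inc. (R2): 8% × 38% × 33% × 82% = 0.822624% of Crosswind Energy Co.
Direct interest in Crosswind Energy Co: 16%.
Aggregating (R1): 0.822624% + 16% = 16.822624%.

16.822624%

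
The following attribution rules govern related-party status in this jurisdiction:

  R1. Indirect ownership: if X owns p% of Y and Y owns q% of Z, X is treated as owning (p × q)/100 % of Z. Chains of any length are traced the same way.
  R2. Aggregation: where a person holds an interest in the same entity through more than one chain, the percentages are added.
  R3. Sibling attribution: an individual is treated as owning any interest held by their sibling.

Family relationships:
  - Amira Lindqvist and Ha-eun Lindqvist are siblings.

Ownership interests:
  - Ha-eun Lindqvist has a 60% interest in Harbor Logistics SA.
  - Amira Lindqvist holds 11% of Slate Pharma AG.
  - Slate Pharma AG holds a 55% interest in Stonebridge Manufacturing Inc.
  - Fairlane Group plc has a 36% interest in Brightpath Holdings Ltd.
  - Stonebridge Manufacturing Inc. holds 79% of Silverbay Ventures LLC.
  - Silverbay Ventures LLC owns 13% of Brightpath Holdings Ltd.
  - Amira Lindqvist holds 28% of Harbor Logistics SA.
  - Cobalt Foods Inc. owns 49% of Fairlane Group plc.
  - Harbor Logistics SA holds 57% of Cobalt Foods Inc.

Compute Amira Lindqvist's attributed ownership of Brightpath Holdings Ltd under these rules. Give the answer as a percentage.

By sibling attribution (R3), Amira Lindqvist is treated as also owning Ha-eun Lindqvist's interest in Harbor Logistics SA, giving 28% + 60% = 88%.
Chain via Harbor Logistics SA → Cobalt Foods Inc. → Fairlane Group plc (R1): 88% × 57% × 49% × 36% = 8.848224% of Brightpath Holdings Ltd.
Chain via Slate Pharma AG → Stonebridge Manufacturing Inc. → Silverbay Ventures LLC (R1): 11% × 55% × 79% × 13% = 0.621335% of Brightpath Holdings Ltd.
Aggregating (R2): 8.848224% + 0.621335% = 9.469559%.

9.469559%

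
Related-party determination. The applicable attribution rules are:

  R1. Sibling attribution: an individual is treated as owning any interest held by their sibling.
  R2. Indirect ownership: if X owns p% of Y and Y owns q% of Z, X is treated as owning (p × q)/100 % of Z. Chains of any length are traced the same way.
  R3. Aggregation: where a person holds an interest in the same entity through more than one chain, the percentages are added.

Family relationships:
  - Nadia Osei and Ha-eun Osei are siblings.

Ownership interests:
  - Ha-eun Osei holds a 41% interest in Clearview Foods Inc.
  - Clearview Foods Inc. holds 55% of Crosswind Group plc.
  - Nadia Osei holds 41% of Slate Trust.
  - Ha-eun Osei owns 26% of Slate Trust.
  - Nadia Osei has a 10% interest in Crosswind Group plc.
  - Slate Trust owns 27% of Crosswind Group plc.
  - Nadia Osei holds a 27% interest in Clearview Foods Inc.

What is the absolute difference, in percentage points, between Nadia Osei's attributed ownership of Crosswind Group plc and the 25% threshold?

40.49

By sibling attribution (R1), Nadia Osei is treated as also owning Ha-eun Osei's interest in Slate Trust, giving 41% + 26% = 67%.
By sibling attribution (R1), Nadia Osei is treated as also owning Ha-eun Osei's interest in Clearview Foods Inc, giving 27% + 41% = 68%.
Chain via Slate Trust (R2): 67% × 27% = 18.09% of Crosswind Group plc.
Chain via Clearview Foods Inc. (R2): 68% × 55% = 37.4% of Crosswind Group plc.
Direct interest in Crosswind Group plc: 10%.
Aggregating (R3): 18.09% + 37.4% + 10% = 65.49%.
65.49% exceeds the 25% threshold by 40.49 percentage points.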